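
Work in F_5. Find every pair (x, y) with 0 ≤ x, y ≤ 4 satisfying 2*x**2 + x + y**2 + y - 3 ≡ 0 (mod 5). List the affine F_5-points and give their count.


Affine F_5-points: {(1, 0), (1, 4), (3, 1), (3, 3), (4, 1), (4, 3)}; count = 6.

For each of the 25 pairs (x, y) ∈ F_5², evaluate f(x, y) mod 5. Record the zeros.
  x = 0: [0↦2, 1↦4, 2↦3, 3↦4, 4↦2]  zeros at y ∈ ∅
  x = 1: [0↦0, 1↦2, 2↦1, 3↦2, 4↦0]  zeros at y ∈ {0, 4}
  x = 2: [0↦2, 1↦4, 2↦3, 3↦4, 4↦2]  zeros at y ∈ ∅
  x = 3: [0↦3, 1↦0, 2↦4, 3↦0, 4↦3]  zeros at y ∈ {1, 3}
  x = 4: [0↦3, 1↦0, 2↦4, 3↦0, 4↦3]  zeros at y ∈ {1, 3}
Collecting zeros: affine points = {(1, 0), (1, 4), (3, 1), (3, 3), (4, 1), (4, 3)}.
Total count |C(F_5)_aff| = 6.


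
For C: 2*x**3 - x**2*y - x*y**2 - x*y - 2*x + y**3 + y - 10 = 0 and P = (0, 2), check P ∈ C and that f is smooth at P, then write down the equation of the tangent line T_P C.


Tangent line at P: -8*x + 13*y - 26 = 0.

Step 1: f(0, 2) = 0, so P lies on C.
Step 2: partial derivatives
  f_x(x, y) = 6*x**2 - 2*x*y - y**2 - y - 2, f_y(x, y) = -x**2 - 2*x*y - x + 3*y**2 + 1.
  f_x(P) = -8, f_y(P) = 13 (gradient nonzero, so P is smooth).
Step 3: tangent line at P: -8·(x − 0) + 13·(y − 2) = 0.
Expanding: -8*x + 13*y - 26 = 0.


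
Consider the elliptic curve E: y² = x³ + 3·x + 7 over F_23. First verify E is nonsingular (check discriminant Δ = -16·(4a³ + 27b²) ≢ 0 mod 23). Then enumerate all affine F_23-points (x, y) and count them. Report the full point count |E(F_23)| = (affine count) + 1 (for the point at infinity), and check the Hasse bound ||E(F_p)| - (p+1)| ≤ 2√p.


Affine points = {(5, 3), (5, 20), (7, 7), (7, 16), (9, 2), (9, 21), (10, 5), (10, 18), (12, 0), (13, 9), (13, 14), (15, 0), (17, 7), (17, 16), (19, 0), (21, 4), (21, 19), (22, 7), (22, 16)}; affine count = 19; |E(F_23)| = 20.

Discriminant check: Δ ∝ 4a³ + 27b² = 4·3³ + 27·7² = 4·27 + 27·49 ≡ 5 (mod 23). Nonzero ⇒ E is nonsingular.
For each x ∈ F_23, compute rhs = x³ + 3·x + 7 mod 23, then count y ∈ F_23 with y² ≡ rhs.
  x = 0: rhs = 7, matching y values: none (0 points).
  x = 1: rhs = 11, matching y values: none (0 points).
  x = 2: rhs = 21, matching y values: none (0 points).
  x = 3: rhs = 20, matching y values: none (0 points).
  x = 4: rhs = 14, matching y values: none (0 points).
  x = 5: rhs = 9, matching y values: 3, 20 (2 points).
  x = 6: rhs = 11, matching y values: none (0 points).
  x = 7: rhs = 3, matching y values: 7, 16 (2 points).
  x = 8: rhs = 14, matching y values: none (0 points).
  x = 9: rhs = 4, matching y values: 2, 21 (2 points).
  x = 10: rhs = 2, matching y values: 5, 18 (2 points).
  x = 11: rhs = 14, matching y values: none (0 points).
  x = 12: rhs = 0, matching y values: 0 (1 points).
  x = 13: rhs = 12, matching y values: 9, 14 (2 points).
  x = 14: rhs = 10, matching y values: none (0 points).
  x = 15: rhs = 0, matching y values: 0 (1 points).
  x = 16: rhs = 11, matching y values: none (0 points).
  x = 17: rhs = 3, matching y values: 7, 16 (2 points).
  x = 18: rhs = 5, matching y values: none (0 points).
  x = 19: rhs = 0, matching y values: 0 (1 points).
  x = 20: rhs = 17, matching y values: none (0 points).
  x = 21: rhs = 16, matching y values: 4, 19 (2 points).
  x = 22: rhs = 3, matching y values: 7, 16 (2 points).
Total affine count: 19.
Full point count |E(F_23)| = 19 + 1 = 20.
Hasse bound: |20 − (23+1)| = |-4| = 4 ≤ 2√23 ≈ 9.5917 ✓.


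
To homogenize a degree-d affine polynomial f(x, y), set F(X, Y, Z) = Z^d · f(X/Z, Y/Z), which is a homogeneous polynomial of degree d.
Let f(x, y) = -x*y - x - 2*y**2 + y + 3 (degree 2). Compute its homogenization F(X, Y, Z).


F(X, Y, Z) = -X*Y - X*Z - 2*Y**2 + Y*Z + 3*Z**2

deg(f) = 2.
Substitute x = X/Z, y = Y/Z into f, then multiply by Z^2.
  monomial -1·x^1·y^1 ↦ -1·X^1·Y^1·Z^0.
  monomial -1·x^1·y^0 ↦ -1·X^1·Y^0·Z^1.
  monomial -2·x^0·y^2 ↦ -2·X^0·Y^2·Z^0.
  monomial 1·x^0·y^1 ↦ 1·X^0·Y^1·Z^1.
  monomial 3·x^0·y^0 ↦ 3·X^0·Y^0·Z^2.
Collecting: F(X, Y, Z) = -X*Y - X*Z - 2*Y**2 + Y*Z + 3*Z**2.


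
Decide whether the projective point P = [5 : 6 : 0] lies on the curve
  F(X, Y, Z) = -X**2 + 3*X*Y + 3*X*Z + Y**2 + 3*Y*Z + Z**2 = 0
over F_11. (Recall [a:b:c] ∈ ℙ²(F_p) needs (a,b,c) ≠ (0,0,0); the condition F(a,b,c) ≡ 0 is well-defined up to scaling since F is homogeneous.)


F(5,6,0) ≡ 2 (mod 11); P is NOT on the curve.

Evaluate F(5, 6, 0) term-by-term (mod 11).
  -X**2 ↦ -1·25·1·1 = -25
  3*X*Y ↦ 3·5·6·1 = 90
  3*X*Z ↦ 3·5·1·0 = 0
  Y**2 ↦ 1·1·36·1 = 36
  3*Y*Z ↦ 3·1·6·0 = 0
  Z**2 ↦ 1·1·1·0 = 0
Sum: F(5, 6, 0) = (-25) + (90) + (0) + (36) + (0) + (0) = 101.
Reducing mod 11: 101 ≡ 2 (mod 11).
Since F(a, b, c) ≡ 2 ≠ 0 (mod 11), P does NOT lie on the curve.


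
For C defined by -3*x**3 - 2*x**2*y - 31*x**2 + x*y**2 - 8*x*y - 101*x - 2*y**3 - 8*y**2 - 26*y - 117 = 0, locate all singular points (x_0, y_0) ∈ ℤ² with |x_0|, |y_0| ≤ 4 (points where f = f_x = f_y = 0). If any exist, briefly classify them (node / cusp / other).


Singular points: {(-3, -2)}; classification: cusp.

Compute partial derivatives:
  f_x = -9*x**2 - 4*x*y - 62*x + y**2 - 8*y - 101.
  f_y = -2*x**2 + 2*x*y - 8*x - 6*y**2 - 16*y - 26.
Scan x_0 ∈ {−4, ..., 4}. For each x_0, f_y(x_0, y) is a polynomial in y; find its integer roots y ∈ {−4, ..., 4}, then test f_x and f at those candidates.
  x = -4: f_y(-4, y) = -6*y**2 - 24*y - 26; no integer root y with |y| ≤ 4.
  x = -3: f_y(-3, y) = -6*y**2 - 22*y - 20; vanishes at y ∈ {-2}. (-3, -2): f_x = 0, f = 0 — SINGULAR.
  x = -2: f_y(-2, y) = -6*y**2 - 20*y - 18; no integer root y with |y| ≤ 4.
  x = -1: f_y(-1, y) = -6*y**2 - 18*y - 20; no integer root y with |y| ≤ 4.
  x = 0: f_y(0, y) = -6*y**2 - 16*y - 26; no integer root y with |y| ≤ 4.
  x = 1: f_y(1, y) = -6*y**2 - 14*y - 36; no integer root y with |y| ≤ 4.
  x = 2: f_y(2, y) = -6*y**2 - 12*y - 50; no integer root y with |y| ≤ 4.
  x = 3: f_y(3, y) = -6*y**2 - 10*y - 68; no integer root y with |y| ≤ 4.
  x = 4: f_y(4, y) = -6*y**2 - 8*y - 90; no integer root y with |y| ≤ 4.
Only singular point on the grid: (-3, -2).
Classify: substitute x = -3 + u, y = -2 + v and expand: f = -3*u**3 - 2*u**2*v + u*v**2 - 2*v**3 + v**2.
No constant or linear terms (consistent with a singular point). Quadratic part: v**2. Cubic part: -3*u**3 - 2*u**2*v + u*v**2 - 2*v**3.
The quadratic part v**2 is a perfect square, so there is a single (double) tangent line v = 0, i.e. y = -2. Restricting the cubic part to that line (v = 0) leaves -3*u**3 ≠ 0, so f is not divisible by v and the branch is v² ≈ 3*u**3 to lowest order — this is a cusp.
Classification: cusp.


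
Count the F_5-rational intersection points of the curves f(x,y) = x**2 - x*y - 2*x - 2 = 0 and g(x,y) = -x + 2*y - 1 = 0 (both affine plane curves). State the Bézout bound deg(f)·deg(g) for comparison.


Common zeros: {(2, 4), (3, 2)}; count = 2; Bézout bound = 2.

deg(f) = 2, deg(g) = 1, so Bézout bound = 2.
Scan x ∈ F_5. For each x, list the y ∈ F_5 with f(x, y) ≡ 0 and those with g(x, y) ≡ 0 (mod 5); the common zeros in that column are the intersection.
  x = 0: f ≡ 0 at y ∈ ∅; g ≡ 0 at y ∈ {3}; common: ∅.
  x = 1: f ≡ 0 at y ∈ {2}; g ≡ 0 at y ∈ {1}; common: ∅.
  x = 2: f ≡ 0 at y ∈ {4}; g ≡ 0 at y ∈ {4}; common: {4}.
  x = 3: f ≡ 0 at y ∈ {2}; g ≡ 0 at y ∈ {2}; common: {2}.
  x = 4: f ≡ 0 at y ∈ {4}; g ≡ 0 at y ∈ {0}; common: ∅.
Collecting: common zeros = {(2, 4), (3, 2)}, so the count is 2.
Comparison with the Bézout bound: 2 ≤ 2 = deg(f)·deg(g), as expected for curves with no common component (the bound is attained).


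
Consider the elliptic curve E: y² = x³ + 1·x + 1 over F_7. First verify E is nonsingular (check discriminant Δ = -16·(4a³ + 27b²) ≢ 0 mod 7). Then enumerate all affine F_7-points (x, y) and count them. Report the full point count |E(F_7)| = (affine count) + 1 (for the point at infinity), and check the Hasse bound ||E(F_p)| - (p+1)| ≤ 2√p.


Affine points = {(0, 1), (0, 6), (2, 2), (2, 5)}; affine count = 4; |E(F_7)| = 5.

Discriminant check: Δ ∝ 4a³ + 27b² = 4·1³ + 27·1² = 4·1 + 27·1 ≡ 3 (mod 7). Nonzero ⇒ E is nonsingular.
For each x ∈ F_7, compute rhs = x³ + 1·x + 1 mod 7, then count y ∈ F_7 with y² ≡ rhs.
  x = 0: rhs = 1, matching y values: 1, 6 (2 points).
  x = 1: rhs = 3, matching y values: none (0 points).
  x = 2: rhs = 4, matching y values: 2, 5 (2 points).
  x = 3: rhs = 3, matching y values: none (0 points).
  x = 4: rhs = 6, matching y values: none (0 points).
  x = 5: rhs = 5, matching y values: none (0 points).
  x = 6: rhs = 6, matching y values: none (0 points).
Total affine count: 4.
Full point count |E(F_7)| = 4 + 1 = 5.
Hasse bound: |5 − (7+1)| = |-3| = 3 ≤ 2√7 ≈ 5.2915 ✓.


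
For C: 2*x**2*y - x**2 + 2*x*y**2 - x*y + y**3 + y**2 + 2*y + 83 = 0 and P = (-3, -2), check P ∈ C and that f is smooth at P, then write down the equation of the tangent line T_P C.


Tangent line at P: 40*x + 55*y + 230 = 0.

Step 1: f(-3, -2) = 0, so P lies on C.
Step 2: partial derivatives
  f_x(x, y) = 4*x*y - 2*x + 2*y**2 - y, f_y(x, y) = 2*x**2 + 4*x*y - x + 3*y**2 + 2*y + 2.
  f_x(P) = 40, f_y(P) = 55 (gradient nonzero, so P is smooth).
Step 3: tangent line at P: 40·(x − -3) + 55·(y − -2) = 0.
Expanding: 40*x + 55*y + 230 = 0.


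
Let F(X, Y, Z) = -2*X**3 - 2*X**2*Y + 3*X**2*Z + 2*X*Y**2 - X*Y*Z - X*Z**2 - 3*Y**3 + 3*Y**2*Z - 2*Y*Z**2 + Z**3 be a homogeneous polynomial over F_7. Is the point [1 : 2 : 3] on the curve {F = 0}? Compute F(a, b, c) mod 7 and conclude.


F(1,2,3) ≡ 6 (mod 7); P is NOT on the curve.

Evaluate F(1, 2, 3) term-by-term (mod 7).
  -2*X**3 ↦ -2·1·1·1 = -2
  -2*X**2*Y ↦ -2·1·2·1 = -4
  3*X**2*Z ↦ 3·1·1·3 = 9
  2*X*Y**2 ↦ 2·1·4·1 = 8
  -X*Y*Z ↦ -1·1·2·3 = -6
  -X*Z**2 ↦ -1·1·1·9 = -9
  -3*Y**3 ↦ -3·1·8·1 = -24
  3*Y**2*Z ↦ 3·1·4·3 = 36
  -2*Y*Z**2 ↦ -2·1·2·9 = -36
  Z**3 ↦ 1·1·1·27 = 27
Sum: F(1, 2, 3) = (-2) + (-4) + (9) + (8) + (-6) + (-9) + (-24) + (36) + (-36) + (27) = -1.
Reducing mod 7: -1 ≡ 6 (mod 7).
Since F(a, b, c) ≡ 6 ≠ 0 (mod 7), P does NOT lie on the curve.


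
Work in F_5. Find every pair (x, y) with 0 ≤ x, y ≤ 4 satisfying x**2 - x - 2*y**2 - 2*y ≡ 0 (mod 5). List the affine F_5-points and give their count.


Affine F_5-points: {(0, 0), (0, 4), (1, 0), (1, 4), (2, 2), (4, 2)}; count = 6.

For each of the 25 pairs (x, y) ∈ F_5², evaluate f(x, y) mod 5. Record the zeros.
  x = 0: [0↦0, 1↦1, 2↦3, 3↦1, 4↦0]  zeros at y ∈ {0, 4}
  x = 1: [0↦0, 1↦1, 2↦3, 3↦1, 4↦0]  zeros at y ∈ {0, 4}
  x = 2: [0↦2, 1↦3, 2↦0, 3↦3, 4↦2]  zeros at y ∈ {2}
  x = 3: [0↦1, 1↦2, 2↦4, 3↦2, 4↦1]  zeros at y ∈ ∅
  x = 4: [0↦2, 1↦3, 2↦0, 3↦3, 4↦2]  zeros at y ∈ {2}
Collecting zeros: affine points = {(0, 0), (0, 4), (1, 0), (1, 4), (2, 2), (4, 2)}.
Total count |C(F_5)_aff| = 6.


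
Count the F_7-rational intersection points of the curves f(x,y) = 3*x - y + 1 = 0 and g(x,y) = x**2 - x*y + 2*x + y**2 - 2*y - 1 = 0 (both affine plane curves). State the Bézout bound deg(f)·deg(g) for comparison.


Common zeros: {(2, 0)}; count = 1; Bézout bound = 2.

deg(f) = 1, deg(g) = 2, so Bézout bound = 2.
Scan x ∈ F_7. For each x, list the y ∈ F_7 with f(x, y) ≡ 0 and those with g(x, y) ≡ 0 (mod 7); the common zeros in that column are the intersection.
  x = 0: f ≡ 0 at y ∈ {1}; g ≡ 0 at y ∈ {4, 5}; common: ∅.
  x = 1: f ≡ 0 at y ∈ {4}; g ≡ 0 at y ∈ {1, 2}; common: ∅.
  x = 2: f ≡ 0 at y ∈ {0}; g ≡ 0 at y ∈ {0, 4}; common: {0}.
  x = 3: f ≡ 0 at y ∈ {3}; g ≡ 0 at y ∈ {0, 5}; common: ∅.
  x = 4: f ≡ 0 at y ∈ {6}; g ≡ 0 at y ∈ {3}; common: ∅.
  x = 5: f ≡ 0 at y ∈ {2}; g ≡ 0 at y ∈ {1, 6}; common: ∅.
  x = 6: f ≡ 0 at y ∈ {5}; g ≡ 0 at y ∈ {2, 6}; common: ∅.
Collecting: common zeros = {(2, 0)}, so the count is 1.
Comparison with the Bézout bound: 1 ≤ 2 = deg(f)·deg(g), as expected for curves with no common component (the affine F_7-count falls short of the bound because intersections may lie at infinity, over extension fields, or carry multiplicity).


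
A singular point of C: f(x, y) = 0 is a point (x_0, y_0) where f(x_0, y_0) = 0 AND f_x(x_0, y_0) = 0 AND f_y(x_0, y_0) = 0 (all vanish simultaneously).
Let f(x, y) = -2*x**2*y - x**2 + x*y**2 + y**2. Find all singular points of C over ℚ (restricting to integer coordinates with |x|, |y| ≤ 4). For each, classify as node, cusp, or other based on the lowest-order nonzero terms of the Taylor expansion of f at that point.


Singular points: {(0, 0)}; classification: node.

Compute partial derivatives:
  f_x = -4*x*y - 2*x + y**2.
  f_y = -2*x**2 + 2*x*y + 2*y.
Scan x_0 ∈ {−4, ..., 4}. For each x_0, f_y(x_0, y) is a polynomial in y; find its integer roots y ∈ {−4, ..., 4}, then test f_x and f at those candidates.
  x = -4: f_y(-4, y) = -6*y - 32; no integer root y with |y| ≤ 4.
  x = -3: f_y(-3, y) = -4*y - 18; no integer root y with |y| ≤ 4.
  x = -2: f_y(-2, y) = -2*y - 8; vanishes at y ∈ {-4}. (-2, -4): f_x = -12 ≠ 0.
  x = -1: f_y(-1, y) = -2; no integer root y with |y| ≤ 4.
  x = 0: f_y(0, y) = 2*y; vanishes at y ∈ {0}. (0, 0): f_x = 0, f = 0 — SINGULAR.
  x = 1: f_y(1, y) = 4*y - 2; no integer root y with |y| ≤ 4.
  x = 2: f_y(2, y) = 6*y - 8; no integer root y with |y| ≤ 4.
  x = 3: f_y(3, y) = 8*y - 18; no integer root y with |y| ≤ 4.
  x = 4: f_y(4, y) = 10*y - 32; no integer root y with |y| ≤ 4.
Only singular point on the grid: (0, 0).
Classify: substitute x = 0 + u, y = 0 + v and expand: f = -2*u**2*v - u**2 + u*v**2 + v**2.
No constant or linear terms (consistent with a singular point). Quadratic part: -u**2 + v**2. Cubic part: -2*u**2*v + u*v**2.
The quadratic part v**2 - u**2 = (v − u)(v + u) splits into two distinct linear factors, so there are two distinct tangent lines y − 0 = ±(x − 0) — this is a node (ordinary double point).
Classification: node.


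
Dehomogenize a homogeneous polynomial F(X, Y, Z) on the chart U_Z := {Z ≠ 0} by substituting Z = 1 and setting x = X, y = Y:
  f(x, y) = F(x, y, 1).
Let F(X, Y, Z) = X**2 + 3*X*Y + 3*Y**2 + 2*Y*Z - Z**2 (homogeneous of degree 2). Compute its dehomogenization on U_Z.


f(x, y) = x**2 + 3*x*y + 3*y**2 + 2*y - 1

On U_Z we set Z = 1. Each monomial c·X^i·Y^j·Z^k in F becomes c·x^i·y^j·1^k = c·x^i·y^j.
Substituting Z = 1: F(X, Y, 1) = x**2 + 3*x*y + 3*y**2 + 2*y - 1.
Note: deg(f) ≤ deg(F) = 2; strict inequality happens when F is divisible by Z (lost terms).


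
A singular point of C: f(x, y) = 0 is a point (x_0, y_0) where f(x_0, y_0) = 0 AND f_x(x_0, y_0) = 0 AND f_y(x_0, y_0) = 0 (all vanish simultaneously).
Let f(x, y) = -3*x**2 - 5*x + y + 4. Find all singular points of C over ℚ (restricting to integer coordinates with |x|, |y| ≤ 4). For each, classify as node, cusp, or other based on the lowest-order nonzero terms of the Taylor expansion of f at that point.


No singular points in the scanned grid; C is smooth there.

Compute partial derivatives:
  f_x = -6*x - 5.
  f_y = 1.
f_y = 1 is a nonzero constant, so f_y never vanishes: no point (x, y) can satisfy f = f_x = f_y = 0. In particular no (x, y) ∈ {−4, ..., 4}² is singular; the curve is smooth.


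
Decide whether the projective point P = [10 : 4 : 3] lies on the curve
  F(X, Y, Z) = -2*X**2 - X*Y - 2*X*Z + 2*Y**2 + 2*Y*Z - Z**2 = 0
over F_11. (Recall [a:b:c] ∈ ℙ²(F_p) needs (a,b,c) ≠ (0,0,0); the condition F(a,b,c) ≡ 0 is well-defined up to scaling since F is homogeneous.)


F(10,4,3) ≡ 0 (mod 11); P is on the curve.

Evaluate F(10, 4, 3) term-by-term (mod 11).
  -2*X**2 ↦ -2·100·1·1 = -200
  -X*Y ↦ -1·10·4·1 = -40
  -2*X*Z ↦ -2·10·1·3 = -60
  2*Y**2 ↦ 2·1·16·1 = 32
  2*Y*Z ↦ 2·1·4·3 = 24
  -Z**2 ↦ -1·1·1·9 = -9
Sum: F(10, 4, 3) = (-200) + (-40) + (-60) + (32) + (24) + (-9) = -253.
Reducing mod 11: -253 ≡ 0 (mod 11).
Since F(a, b, c) ≡ 0 (mod 11), P lies on the curve.


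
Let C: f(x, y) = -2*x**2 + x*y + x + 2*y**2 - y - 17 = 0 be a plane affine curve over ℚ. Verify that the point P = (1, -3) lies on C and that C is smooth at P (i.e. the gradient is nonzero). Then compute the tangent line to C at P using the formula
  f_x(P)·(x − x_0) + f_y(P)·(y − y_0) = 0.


Tangent line at P: -6*x - 12*y - 30 = 0.

Step 1: f(1, -3) = 0, so P lies on C.
Step 2: partial derivatives
  f_x(x, y) = -4*x + y + 1, f_y(x, y) = x + 4*y - 1.
  f_x(P) = -6, f_y(P) = -12 (gradient nonzero, so P is smooth).
Step 3: tangent line at P: -6·(x − 1) + -12·(y − -3) = 0.
Expanding: -6*x - 12*y - 30 = 0.


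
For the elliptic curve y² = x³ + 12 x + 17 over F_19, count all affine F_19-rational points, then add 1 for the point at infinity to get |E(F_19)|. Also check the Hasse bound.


Affine points = {(0, 6), (0, 13), (1, 7), (1, 12), (2, 7), (2, 12), (3, 2), (3, 17), (6, 1), (6, 18), (7, 8), (7, 11), (8, 6), (8, 13), (10, 4), (10, 15), (11, 6), (11, 13), (15, 0), (16, 7), (16, 12), (17, 2), (17, 17), (18, 2), (18, 17)}; affine count = 25; |E(F_19)| = 26.

Discriminant check: Δ ∝ 4a³ + 27b² = 4·12³ + 27·17² = 4·1728 + 27·289 ≡ 9 (mod 19). Nonzero ⇒ E is nonsingular.
For each x ∈ F_19, compute rhs = x³ + 12·x + 17 mod 19, then count y ∈ F_19 with y² ≡ rhs.
  x = 0: rhs = 17, matching y values: 6, 13 (2 points).
  x = 1: rhs = 11, matching y values: 7, 12 (2 points).
  x = 2: rhs = 11, matching y values: 7, 12 (2 points).
  x = 3: rhs = 4, matching y values: 2, 17 (2 points).
  x = 4: rhs = 15, matching y values: none (0 points).
  x = 5: rhs = 12, matching y values: none (0 points).
  x = 6: rhs = 1, matching y values: 1, 18 (2 points).
  x = 7: rhs = 7, matching y values: 8, 11 (2 points).
  x = 8: rhs = 17, matching y values: 6, 13 (2 points).
  x = 9: rhs = 18, matching y values: none (0 points).
  x = 10: rhs = 16, matching y values: 4, 15 (2 points).
  x = 11: rhs = 17, matching y values: 6, 13 (2 points).
  x = 12: rhs = 8, matching y values: none (0 points).
  x = 13: rhs = 14, matching y values: none (0 points).
  x = 14: rhs = 3, matching y values: none (0 points).
  x = 15: rhs = 0, matching y values: 0 (1 points).
  x = 16: rhs = 11, matching y values: 7, 12 (2 points).
  x = 17: rhs = 4, matching y values: 2, 17 (2 points).
  x = 18: rhs = 4, matching y values: 2, 17 (2 points).
Total affine count: 25.
Full point count |E(F_19)| = 25 + 1 = 26.
Hasse bound: |26 − (19+1)| = |6| = 6 ≤ 2√19 ≈ 8.7178 ✓.


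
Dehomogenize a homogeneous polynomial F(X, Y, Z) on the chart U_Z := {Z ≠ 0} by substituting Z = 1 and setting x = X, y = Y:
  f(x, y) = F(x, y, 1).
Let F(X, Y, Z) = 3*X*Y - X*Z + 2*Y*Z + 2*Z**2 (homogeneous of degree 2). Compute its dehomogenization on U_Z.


f(x, y) = 3*x*y - x + 2*y + 2

On U_Z we set Z = 1. Each monomial c·X^i·Y^j·Z^k in F becomes c·x^i·y^j·1^k = c·x^i·y^j.
Substituting Z = 1: F(X, Y, 1) = 3*x*y - x + 2*y + 2.
Note: deg(f) ≤ deg(F) = 2; strict inequality happens when F is divisible by Z (lost terms).


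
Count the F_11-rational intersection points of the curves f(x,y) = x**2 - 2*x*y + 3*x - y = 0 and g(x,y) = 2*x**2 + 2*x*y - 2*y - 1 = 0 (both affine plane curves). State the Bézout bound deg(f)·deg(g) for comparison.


Common zeros: {(2, 2), (6, 5)}; count = 2; Bézout bound = 4.

deg(f) = 2, deg(g) = 2, so Bézout bound = 4.
Scan x ∈ F_11. For each x, list the y ∈ F_11 with f(x, y) ≡ 0 and those with g(x, y) ≡ 0 (mod 11); the common zeros in that column are the intersection.
  x = 0: f ≡ 0 at y ∈ {0}; g ≡ 0 at y ∈ {5}; common: ∅.
  x = 1: f ≡ 0 at y ∈ {5}; g ≡ 0 at y ∈ ∅; common: ∅.
  x = 2: f ≡ 0 at y ∈ {2}; g ≡ 0 at y ∈ {2}; common: {2}.
  x = 3: f ≡ 0 at y ∈ {1}; g ≡ 0 at y ∈ {4}; common: ∅.
  x = 4: f ≡ 0 at y ∈ {8}; g ≡ 0 at y ∈ {4}; common: ∅.
  x = 5: f ≡ 0 at y ∈ ∅; g ≡ 0 at y ∈ {9}; common: ∅.
  x = 6: f ≡ 0 at y ∈ {5}; g ≡ 0 at y ∈ {5}; common: {5}.
  x = 7: f ≡ 0 at y ∈ {1}; g ≡ 0 at y ∈ {2}; common: ∅.
  x = 8: f ≡ 0 at y ∈ {0}; g ≡ 0 at y ∈ {9}; common: ∅.
  x = 9: f ≡ 0 at y ∈ {8}; g ≡ 0 at y ∈ {3}; common: ∅.
  x = 10: f ≡ 0 at y ∈ {2}; g ≡ 0 at y ∈ {3}; common: ∅.
Collecting: common zeros = {(2, 2), (6, 5)}, so the count is 2.
Comparison with the Bézout bound: 2 ≤ 4 = deg(f)·deg(g), as expected for curves with no common component (the affine F_11-count falls short of the bound because intersections may lie at infinity, over extension fields, or carry multiplicity).


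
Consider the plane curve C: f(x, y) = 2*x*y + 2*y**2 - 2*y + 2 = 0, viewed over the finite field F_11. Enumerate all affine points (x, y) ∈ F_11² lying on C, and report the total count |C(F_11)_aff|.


Affine F_11-points: {(3, 10), (4, 2), (4, 6), (5, 3), (5, 4), (8, 7), (8, 8), (9, 5), (9, 9), (10, 1)}; count = 10.

For each of the 121 pairs (x, y) ∈ F_11², evaluate f(x, y) mod 11. Record the zeros.
  x = 0: [0↦2, 1↦2, 2↦6, 3↦3, 4↦4, 5↦9, 6↦7, 7↦9, 8↦4, 9↦3, 10↦6]  zeros at y ∈ ∅
  x = 1: [0↦2, 1↦4, 2↦10, 3↦9, 4↦1, 5↦8, 6↦8, 7↦1, 8↦9, 9↦10, 10↦4]  zeros at y ∈ ∅
  x = 2: [0↦2, 1↦6, 2↦3, 3↦4, 4↦9, 5↦7, 6↦9, 7↦4, 8↦3, 9↦6, 10↦2]  zeros at y ∈ ∅
  x = 3: [0↦2, 1↦8, 2↦7, 3↦10, 4↦6, 5↦6, 6↦10, 7↦7, 8↦8, 9↦2, 10↦0]  zeros at y ∈ {10}
  x = 4: [0↦2, 1↦10, 2↦0, 3↦5, 4↦3, 5↦5, 6↦0, 7↦10, 8↦2, 9↦9, 10↦9]  zeros at y ∈ {2, 6}
  x = 5: [0↦2, 1↦1, 2↦4, 3↦0, 4↦0, 5↦4, 6↦1, 7↦2, 8↦7, 9↦5, 10↦7]  zeros at y ∈ {3, 4}
  x = 6: [0↦2, 1↦3, 2↦8, 3↦6, 4↦8, 5↦3, 6↦2, 7↦5, 8↦1, 9↦1, 10↦5]  zeros at y ∈ ∅
  x = 7: [0↦2, 1↦5, 2↦1, 3↦1, 4↦5, 5↦2, 6↦3, 7↦8, 8↦6, 9↦8, 10↦3]  zeros at y ∈ ∅
  x = 8: [0↦2, 1↦7, 2↦5, 3↦7, 4↦2, 5↦1, 6↦4, 7↦0, 8↦0, 9↦4, 10↦1]  zeros at y ∈ {7, 8}
  x = 9: [0↦2, 1↦9, 2↦9, 3↦2, 4↦10, 5↦0, 6↦5, 7↦3, 8↦5, 9↦0, 10↦10]  zeros at y ∈ {5, 9}
  x = 10: [0↦2, 1↦0, 2↦2, 3↦8, 4↦7, 5↦10, 6↦6, 7↦6, 8↦10, 9↦7, 10↦8]  zeros at y ∈ {1}
Collecting zeros: affine points = {(3, 10), (4, 2), (4, 6), (5, 3), (5, 4), (8, 7), (8, 8), (9, 5), (9, 9), (10, 1)}.
Total count |C(F_11)_aff| = 10.


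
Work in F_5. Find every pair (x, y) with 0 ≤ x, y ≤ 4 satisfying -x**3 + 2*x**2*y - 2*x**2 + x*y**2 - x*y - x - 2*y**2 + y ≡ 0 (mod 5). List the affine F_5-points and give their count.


Affine F_5-points: {(0, 0), (0, 3), (2, 4), (4, 0), (4, 3)}; count = 5.

For each of the 25 pairs (x, y) ∈ F_5², evaluate f(x, y) mod 5. Record the zeros.
  x = 0: [0↦0, 1↦4, 2↦4, 3↦0, 4↦2]  zeros at y ∈ {0, 3}
  x = 1: [0↦1, 1↦2, 2↦1, 3↦3, 4↦3]  zeros at y ∈ ∅
  x = 2: [0↦2, 1↦4, 2↦1, 3↦3, 4↦0]  zeros at y ∈ {4}
  x = 3: [0↦2, 1↦4, 2↦3, 3↦4, 4↦2]  zeros at y ∈ ∅
  x = 4: [0↦0, 1↦1, 2↦1, 3↦0, 4↦3]  zeros at y ∈ {0, 3}
Collecting zeros: affine points = {(0, 0), (0, 3), (2, 4), (4, 0), (4, 3)}.
Total count |C(F_5)_aff| = 5.


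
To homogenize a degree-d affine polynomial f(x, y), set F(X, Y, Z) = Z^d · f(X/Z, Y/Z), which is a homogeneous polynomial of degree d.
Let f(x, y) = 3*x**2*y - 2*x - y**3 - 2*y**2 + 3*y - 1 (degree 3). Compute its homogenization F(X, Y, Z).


F(X, Y, Z) = 3*X**2*Y - 2*X*Z**2 - Y**3 - 2*Y**2*Z + 3*Y*Z**2 - Z**3

deg(f) = 3.
Substitute x = X/Z, y = Y/Z into f, then multiply by Z^3.
  monomial 3·x^2·y^1 ↦ 3·X^2·Y^1·Z^0.
  monomial -2·x^1·y^0 ↦ -2·X^1·Y^0·Z^2.
  monomial -1·x^0·y^3 ↦ -1·X^0·Y^3·Z^0.
  monomial -2·x^0·y^2 ↦ -2·X^0·Y^2·Z^1.
  monomial 3·x^0·y^1 ↦ 3·X^0·Y^1·Z^2.
  monomial -1·x^0·y^0 ↦ -1·X^0·Y^0·Z^3.
Collecting: F(X, Y, Z) = 3*X**2*Y - 2*X*Z**2 - Y**3 - 2*Y**2*Z + 3*Y*Z**2 - Z**3.


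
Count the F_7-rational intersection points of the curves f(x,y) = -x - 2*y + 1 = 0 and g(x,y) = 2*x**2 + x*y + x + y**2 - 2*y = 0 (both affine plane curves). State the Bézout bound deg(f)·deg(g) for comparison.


Common zeros: {(3, 6)}; count = 1; Bézout bound = 2.

deg(f) = 1, deg(g) = 2, so Bézout bound = 2.
Scan x ∈ F_7. For each x, list the y ∈ F_7 with f(x, y) ≡ 0 and those with g(x, y) ≡ 0 (mod 7); the common zeros in that column are the intersection.
  x = 0: f ≡ 0 at y ∈ {4}; g ≡ 0 at y ∈ {0, 2}; common: ∅.
  x = 1: f ≡ 0 at y ∈ {0}; g ≡ 0 at y ∈ ∅; common: ∅.
  x = 2: f ≡ 0 at y ∈ {3}; g ≡ 0 at y ∈ {2, 5}; common: ∅.
  x = 3: f ≡ 0 at y ∈ {6}; g ≡ 0 at y ∈ {0, 6}; common: {6}.
  x = 4: f ≡ 0 at y ∈ {2}; g ≡ 0 at y ∈ {6}; common: ∅.
  x = 5: f ≡ 0 at y ∈ {5}; g ≡ 0 at y ∈ ∅; common: ∅.
  x = 6: f ≡ 0 at y ∈ {1}; g ≡ 0 at y ∈ ∅; common: ∅.
Collecting: common zeros = {(3, 6)}, so the count is 1.
Comparison with the Bézout bound: 1 ≤ 2 = deg(f)·deg(g), as expected for curves with no common component (the affine F_7-count falls short of the bound because intersections may lie at infinity, over extension fields, or carry multiplicity).


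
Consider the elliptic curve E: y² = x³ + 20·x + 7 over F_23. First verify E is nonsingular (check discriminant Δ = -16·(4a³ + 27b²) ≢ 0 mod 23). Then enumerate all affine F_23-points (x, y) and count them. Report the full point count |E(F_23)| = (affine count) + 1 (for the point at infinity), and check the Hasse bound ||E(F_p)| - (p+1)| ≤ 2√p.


Affine points = {(2, 3), (2, 20), (3, 5), (3, 18), (4, 6), (4, 17), (5, 5), (5, 18), (8, 9), (8, 14), (13, 7), (13, 16), (14, 8), (14, 15), (15, 5), (15, 18), (17, 4), (17, 19), (18, 9), (18, 14), (19, 1), (19, 22), (20, 9), (20, 14), (22, 3), (22, 20)}; affine count = 26; |E(F_23)| = 27.

Discriminant check: Δ ∝ 4a³ + 27b² = 4·20³ + 27·7² = 4·8000 + 27·49 ≡ 19 (mod 23). Nonzero ⇒ E is nonsingular.
For each x ∈ F_23, compute rhs = x³ + 20·x + 7 mod 23, then count y ∈ F_23 with y² ≡ rhs.
  x = 0: rhs = 7, matching y values: none (0 points).
  x = 1: rhs = 5, matching y values: none (0 points).
  x = 2: rhs = 9, matching y values: 3, 20 (2 points).
  x = 3: rhs = 2, matching y values: 5, 18 (2 points).
  x = 4: rhs = 13, matching y values: 6, 17 (2 points).
  x = 5: rhs = 2, matching y values: 5, 18 (2 points).
  x = 6: rhs = 21, matching y values: none (0 points).
  x = 7: rhs = 7, matching y values: none (0 points).
  x = 8: rhs = 12, matching y values: 9, 14 (2 points).
  x = 9: rhs = 19, matching y values: none (0 points).
  x = 10: rhs = 11, matching y values: none (0 points).
  x = 11: rhs = 17, matching y values: none (0 points).
  x = 12: rhs = 20, matching y values: none (0 points).
  x = 13: rhs = 3, matching y values: 7, 16 (2 points).
  x = 14: rhs = 18, matching y values: 8, 15 (2 points).
  x = 15: rhs = 2, matching y values: 5, 18 (2 points).
  x = 16: rhs = 7, matching y values: none (0 points).
  x = 17: rhs = 16, matching y values: 4, 19 (2 points).
  x = 18: rhs = 12, matching y values: 9, 14 (2 points).
  x = 19: rhs = 1, matching y values: 1, 22 (2 points).
  x = 20: rhs = 12, matching y values: 9, 14 (2 points).
  x = 21: rhs = 5, matching y values: none (0 points).
  x = 22: rhs = 9, matching y values: 3, 20 (2 points).
Total affine count: 26.
Full point count |E(F_23)| = 26 + 1 = 27.
Hasse bound: |27 − (23+1)| = |3| = 3 ≤ 2√23 ≈ 9.5917 ✓.


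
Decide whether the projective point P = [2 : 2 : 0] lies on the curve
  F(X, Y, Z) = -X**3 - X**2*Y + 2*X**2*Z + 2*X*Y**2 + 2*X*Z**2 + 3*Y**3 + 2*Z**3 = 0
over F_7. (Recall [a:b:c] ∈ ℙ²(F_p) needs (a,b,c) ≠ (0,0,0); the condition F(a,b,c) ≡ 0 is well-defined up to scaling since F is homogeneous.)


F(2,2,0) ≡ 3 (mod 7); P is NOT on the curve.

Evaluate F(2, 2, 0) term-by-term (mod 7).
  -X**3 ↦ -1·8·1·1 = -8
  -X**2*Y ↦ -1·4·2·1 = -8
  2*X**2*Z ↦ 2·4·1·0 = 0
  2*X*Y**2 ↦ 2·2·4·1 = 16
  2*X*Z**2 ↦ 2·2·1·0 = 0
  3*Y**3 ↦ 3·1·8·1 = 24
  2*Z**3 ↦ 2·1·1·0 = 0
Sum: F(2, 2, 0) = (-8) + (-8) + (0) + (16) + (0) + (24) + (0) = 24.
Reducing mod 7: 24 ≡ 3 (mod 7).
Since F(a, b, c) ≡ 3 ≠ 0 (mod 7), P does NOT lie on the curve.


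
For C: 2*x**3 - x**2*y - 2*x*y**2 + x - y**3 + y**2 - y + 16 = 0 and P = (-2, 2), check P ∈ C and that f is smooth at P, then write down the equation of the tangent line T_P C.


Tangent line at P: 25*x + 3*y + 44 = 0.

Step 1: f(-2, 2) = 0, so P lies on C.
Step 2: partial derivatives
  f_x(x, y) = 6*x**2 - 2*x*y - 2*y**2 + 1, f_y(x, y) = -x**2 - 4*x*y - 3*y**2 + 2*y - 1.
  f_x(P) = 25, f_y(P) = 3 (gradient nonzero, so P is smooth).
Step 3: tangent line at P: 25·(x − -2) + 3·(y − 2) = 0.
Expanding: 25*x + 3*y + 44 = 0.


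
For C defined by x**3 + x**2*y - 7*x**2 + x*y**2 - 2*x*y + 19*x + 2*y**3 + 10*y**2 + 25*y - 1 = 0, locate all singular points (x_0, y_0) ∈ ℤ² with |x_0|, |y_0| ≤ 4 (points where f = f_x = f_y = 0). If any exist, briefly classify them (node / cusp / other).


Singular points: {(3, -2)}; classification: cusp.

Compute partial derivatives:
  f_x = 3*x**2 + 2*x*y - 14*x + y**2 - 2*y + 19.
  f_y = x**2 + 2*x*y - 2*x + 6*y**2 + 20*y + 25.
Scan x_0 ∈ {−4, ..., 4}. For each x_0, f_y(x_0, y) is a polynomial in y; find its integer roots y ∈ {−4, ..., 4}, then test f_x and f at those candidates.
  x = -4: f_y(-4, y) = 6*y**2 + 12*y + 49; no integer root y with |y| ≤ 4.
  x = -3: f_y(-3, y) = 6*y**2 + 14*y + 40; no integer root y with |y| ≤ 4.
  x = -2: f_y(-2, y) = 6*y**2 + 16*y + 33; no integer root y with |y| ≤ 4.
  x = -1: f_y(-1, y) = 6*y**2 + 18*y + 28; no integer root y with |y| ≤ 4.
  x = 0: f_y(0, y) = 6*y**2 + 20*y + 25; no integer root y with |y| ≤ 4.
  x = 1: f_y(1, y) = 6*y**2 + 22*y + 24; no integer root y with |y| ≤ 4.
  x = 2: f_y(2, y) = 6*y**2 + 24*y + 25; no integer root y with |y| ≤ 4.
  x = 3: f_y(3, y) = 6*y**2 + 26*y + 28; vanishes at y ∈ {-2}. (3, -2): f_x = 0, f = 0 — SINGULAR.
  x = 4: f_y(4, y) = 6*y**2 + 28*y + 33; no integer root y with |y| ≤ 4.
Only singular point on the grid: (3, -2).
Classify: substitute x = 3 + u, y = -2 + v and expand: f = u**3 + u**2*v + u*v**2 + 2*v**3 + v**2.
No constant or linear terms (consistent with a singular point). Quadratic part: v**2. Cubic part: u**3 + u**2*v + u*v**2 + 2*v**3.
The quadratic part v**2 is a perfect square, so there is a single (double) tangent line v = 0, i.e. y = -2. Restricting the cubic part to that line (v = 0) leaves u**3 ≠ 0, so f is not divisible by v and the branch is v² ≈ -u**3 to lowest order — this is a cusp.
Classification: cusp.


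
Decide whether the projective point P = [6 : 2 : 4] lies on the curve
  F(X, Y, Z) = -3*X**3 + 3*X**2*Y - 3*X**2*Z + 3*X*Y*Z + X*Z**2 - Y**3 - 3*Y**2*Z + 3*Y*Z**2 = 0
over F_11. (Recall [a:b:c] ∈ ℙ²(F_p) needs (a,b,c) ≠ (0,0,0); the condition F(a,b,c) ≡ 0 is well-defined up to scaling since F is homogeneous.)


F(6,2,4) ≡ 10 (mod 11); P is NOT on the curve.

Evaluate F(6, 2, 4) term-by-term (mod 11).
  -3*X**3 ↦ -3·216·1·1 = -648
  3*X**2*Y ↦ 3·36·2·1 = 216
  -3*X**2*Z ↦ -3·36·1·4 = -432
  3*X*Y*Z ↦ 3·6·2·4 = 144
  X*Z**2 ↦ 1·6·1·16 = 96
  -Y**3 ↦ -1·1·8·1 = -8
  -3*Y**2*Z ↦ -3·1·4·4 = -48
  3*Y*Z**2 ↦ 3·1·2·16 = 96
Sum: F(6, 2, 4) = (-648) + (216) + (-432) + (144) + (96) + (-8) + (-48) + (96) = -584.
Reducing mod 11: -584 ≡ 10 (mod 11).
Since F(a, b, c) ≡ 10 ≠ 0 (mod 11), P does NOT lie on the curve.


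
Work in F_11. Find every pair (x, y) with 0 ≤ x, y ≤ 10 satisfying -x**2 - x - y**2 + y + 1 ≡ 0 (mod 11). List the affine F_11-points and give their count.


Affine F_11-points: {(0, 4), (0, 8), (2, 3), (2, 9), (3, 0), (3, 1), (7, 0), (7, 1), (8, 3), (8, 9), (10, 4), (10, 8)}; count = 12.

For each of the 121 pairs (x, y) ∈ F_11², evaluate f(x, y) mod 11. Record the zeros.
  x = 0: [0↦1, 1↦1, 2↦10, 3↦6, 4↦0, 5↦3, 6↦4, 7↦3, 8↦0, 9↦6, 10↦10]  zeros at y ∈ {4, 8}
  x = 1: [0↦10, 1↦10, 2↦8, 3↦4, 4↦9, 5↦1, 6↦2, 7↦1, 8↦9, 9↦4, 10↦8]  zeros at y ∈ ∅
  x = 2: [0↦6, 1↦6, 2↦4, 3↦0, 4↦5, 5↦8, 6↦9, 7↦8, 8↦5, 9↦0, 10↦4]  zeros at y ∈ {3, 9}
  x = 3: [0↦0, 1↦0, 2↦9, 3↦5, 4↦10, 5↦2, 6↦3, 7↦2, 8↦10, 9↦5, 10↦9]  zeros at y ∈ {0, 1}
  x = 4: [0↦3, 1↦3, 2↦1, 3↦8, 4↦2, 5↦5, 6↦6, 7↦5, 8↦2, 9↦8, 10↦1]  zeros at y ∈ ∅
  x = 5: [0↦4, 1↦4, 2↦2, 3↦9, 4↦3, 5↦6, 6↦7, 7↦6, 8↦3, 9↦9, 10↦2]  zeros at y ∈ ∅
  x = 6: [0↦3, 1↦3, 2↦1, 3↦8, 4↦2, 5↦5, 6↦6, 7↦5, 8↦2, 9↦8, 10↦1]  zeros at y ∈ ∅
  x = 7: [0↦0, 1↦0, 2↦9, 3↦5, 4↦10, 5↦2, 6↦3, 7↦2, 8↦10, 9↦5, 10↦9]  zeros at y ∈ {0, 1}
  x = 8: [0↦6, 1↦6, 2↦4, 3↦0, 4↦5, 5↦8, 6↦9, 7↦8, 8↦5, 9↦0, 10↦4]  zeros at y ∈ {3, 9}
  x = 9: [0↦10, 1↦10, 2↦8, 3↦4, 4↦9, 5↦1, 6↦2, 7↦1, 8↦9, 9↦4, 10↦8]  zeros at y ∈ ∅
  x = 10: [0↦1, 1↦1, 2↦10, 3↦6, 4↦0, 5↦3, 6↦4, 7↦3, 8↦0, 9↦6, 10↦10]  zeros at y ∈ {4, 8}
Collecting zeros: affine points = {(0, 4), (0, 8), (2, 3), (2, 9), (3, 0), (3, 1), (7, 0), (7, 1), (8, 3), (8, 9), (10, 4), (10, 8)}.
Total count |C(F_11)_aff| = 12.


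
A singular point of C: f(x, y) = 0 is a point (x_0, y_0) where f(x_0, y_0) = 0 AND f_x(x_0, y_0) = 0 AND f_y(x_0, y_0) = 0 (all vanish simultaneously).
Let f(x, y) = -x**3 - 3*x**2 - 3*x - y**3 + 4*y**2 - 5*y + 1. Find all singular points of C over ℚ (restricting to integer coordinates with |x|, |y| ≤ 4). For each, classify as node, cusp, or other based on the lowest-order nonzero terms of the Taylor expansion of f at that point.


Singular points: {(-1, 1)}; classification: cusp.

Compute partial derivatives:
  f_x = -3*x**2 - 6*x - 3.
  f_y = -3*y**2 + 8*y - 5.
Scan x_0 ∈ {−4, ..., 4}. For each x_0, f_y(x_0, y) is a polynomial in y; find its integer roots y ∈ {−4, ..., 4}, then test f_x and f at those candidates.
  x = -4: f_y(-4, y) = -3*y**2 + 8*y - 5; vanishes at y ∈ {1}. (-4, 1): f_x = -27 ≠ 0.
  x = -3: f_y(-3, y) = -3*y**2 + 8*y - 5; vanishes at y ∈ {1}. (-3, 1): f_x = -12 ≠ 0.
  x = -2: f_y(-2, y) = -3*y**2 + 8*y - 5; vanishes at y ∈ {1}. (-2, 1): f_x = -3 ≠ 0.
  x = -1: f_y(-1, y) = -3*y**2 + 8*y - 5; vanishes at y ∈ {1}. (-1, 1): f_x = 0, f = 0 — SINGULAR.
  x = 0: f_y(0, y) = -3*y**2 + 8*y - 5; vanishes at y ∈ {1}. (0, 1): f_x = -3 ≠ 0.
  x = 1: f_y(1, y) = -3*y**2 + 8*y - 5; vanishes at y ∈ {1}. (1, 1): f_x = -12 ≠ 0.
  x = 2: f_y(2, y) = -3*y**2 + 8*y - 5; vanishes at y ∈ {1}. (2, 1): f_x = -27 ≠ 0.
  x = 3: f_y(3, y) = -3*y**2 + 8*y - 5; vanishes at y ∈ {1}. (3, 1): f_x = -48 ≠ 0.
  x = 4: f_y(4, y) = -3*y**2 + 8*y - 5; vanishes at y ∈ {1}. (4, 1): f_x = -75 ≠ 0.
Only singular point on the grid: (-1, 1).
Classify: substitute x = -1 + u, y = 1 + v and expand: f = -u**3 - v**3 + v**2.
No constant or linear terms (consistent with a singular point). Quadratic part: v**2. Cubic part: -u**3 - v**3.
The quadratic part v**2 is a perfect square, so there is a single (double) tangent line v = 0, i.e. y = 1. Restricting the cubic part to that line (v = 0) leaves -u**3 ≠ 0, so f is not divisible by v and the branch is v² ≈ u**3 to lowest order — this is a cusp.
Classification: cusp.


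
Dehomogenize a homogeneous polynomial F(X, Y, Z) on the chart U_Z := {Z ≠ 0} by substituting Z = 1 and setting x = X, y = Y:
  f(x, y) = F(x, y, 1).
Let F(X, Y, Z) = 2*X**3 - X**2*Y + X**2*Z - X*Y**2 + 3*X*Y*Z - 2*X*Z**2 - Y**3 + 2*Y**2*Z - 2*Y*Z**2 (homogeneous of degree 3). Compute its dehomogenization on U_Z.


f(x, y) = 2*x**3 - x**2*y + x**2 - x*y**2 + 3*x*y - 2*x - y**3 + 2*y**2 - 2*y

On U_Z we set Z = 1. Each monomial c·X^i·Y^j·Z^k in F becomes c·x^i·y^j·1^k = c·x^i·y^j.
Substituting Z = 1: F(X, Y, 1) = 2*x**3 - x**2*y + x**2 - x*y**2 + 3*x*y - 2*x - y**3 + 2*y**2 - 2*y.
Note: deg(f) ≤ deg(F) = 3; strict inequality happens when F is divisible by Z (lost terms).


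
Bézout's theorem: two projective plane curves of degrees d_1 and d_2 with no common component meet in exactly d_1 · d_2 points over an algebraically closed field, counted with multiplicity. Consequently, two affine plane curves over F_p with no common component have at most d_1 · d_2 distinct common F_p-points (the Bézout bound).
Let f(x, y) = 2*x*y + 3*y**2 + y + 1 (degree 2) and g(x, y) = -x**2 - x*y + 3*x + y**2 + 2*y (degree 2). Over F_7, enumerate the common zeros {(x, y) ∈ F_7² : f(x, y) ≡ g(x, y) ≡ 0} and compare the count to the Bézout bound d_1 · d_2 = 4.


Common zeros: ∅; count = 0; Bézout bound = 4.

deg(f) = 2, deg(g) = 2, so Bézout bound = 4.
Scan x ∈ F_7. For each x, list the y ∈ F_7 with f(x, y) ≡ 0 and those with g(x, y) ≡ 0 (mod 7); the common zeros in that column are the intersection.
  x = 0: f ≡ 0 at y ∈ ∅; g ≡ 0 at y ∈ {0, 5}; common: ∅.
  x = 1: f ≡ 0 at y ∈ {1, 5}; g ≡ 0 at y ∈ {3}; common: ∅.
  x = 2: f ≡ 0 at y ∈ ∅; g ≡ 0 at y ∈ ∅; common: ∅.
  x = 3: f ≡ 0 at y ∈ {3, 4}; g ≡ 0 at y ∈ {0, 1}; common: ∅.
  x = 4: f ≡ 0 at y ∈ ∅; g ≡ 0 at y ∈ ∅; common: ∅.
  x = 5: f ≡ 0 at y ∈ {2, 6}; g ≡ 0 at y ∈ {5}; common: ∅.
  x = 6: f ≡ 0 at y ∈ ∅; g ≡ 0 at y ∈ {1, 3}; common: ∅.
Collecting: common zeros = ∅, so the count is 0.
Comparison with the Bézout bound: 0 ≤ 4 = deg(f)·deg(g), as expected for curves with no common component (the affine F_7-count falls short of the bound because intersections may lie at infinity, over extension fields, or carry multiplicity).


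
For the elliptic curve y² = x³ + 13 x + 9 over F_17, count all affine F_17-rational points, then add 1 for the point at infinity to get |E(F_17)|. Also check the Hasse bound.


Affine points = {(0, 3), (0, 14), (2, 3), (2, 14), (7, 1), (7, 16), (8, 8), (8, 9), (10, 0), (11, 2), (11, 15), (15, 3), (15, 14)}; affine count = 13; |E(F_17)| = 14.

Discriminant check: Δ ∝ 4a³ + 27b² = 4·13³ + 27·9² = 4·2197 + 27·81 ≡ 10 (mod 17). Nonzero ⇒ E is nonsingular.
For each x ∈ F_17, compute rhs = x³ + 13·x + 9 mod 17, then count y ∈ F_17 with y² ≡ rhs.
  x = 0: rhs = 9, matching y values: 3, 14 (2 points).
  x = 1: rhs = 6, matching y values: none (0 points).
  x = 2: rhs = 9, matching y values: 3, 14 (2 points).
  x = 3: rhs = 7, matching y values: none (0 points).
  x = 4: rhs = 6, matching y values: none (0 points).
  x = 5: rhs = 12, matching y values: none (0 points).
  x = 6: rhs = 14, matching y values: none (0 points).
  x = 7: rhs = 1, matching y values: 1, 16 (2 points).
  x = 8: rhs = 13, matching y values: 8, 9 (2 points).
  x = 9: rhs = 5, matching y values: none (0 points).
  x = 10: rhs = 0, matching y values: 0 (1 points).
  x = 11: rhs = 4, matching y values: 2, 15 (2 points).
  x = 12: rhs = 6, matching y values: none (0 points).
  x = 13: rhs = 12, matching y values: none (0 points).
  x = 14: rhs = 11, matching y values: none (0 points).
  x = 15: rhs = 9, matching y values: 3, 14 (2 points).
  x = 16: rhs = 12, matching y values: none (0 points).
Total affine count: 13.
Full point count |E(F_17)| = 13 + 1 = 14.
Hasse bound: |14 − (17+1)| = |-4| = 4 ≤ 2√17 ≈ 8.2462 ✓.


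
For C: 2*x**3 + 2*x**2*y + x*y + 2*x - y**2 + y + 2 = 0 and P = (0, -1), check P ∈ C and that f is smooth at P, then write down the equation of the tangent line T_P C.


Tangent line at P: x + 3*y + 3 = 0.

Step 1: f(0, -1) = 0, so P lies on C.
Step 2: partial derivatives
  f_x(x, y) = 6*x**2 + 4*x*y + y + 2, f_y(x, y) = 2*x**2 + x - 2*y + 1.
  f_x(P) = 1, f_y(P) = 3 (gradient nonzero, so P is smooth).
Step 3: tangent line at P: 1·(x − 0) + 3·(y − -1) = 0.
Expanding: x + 3*y + 3 = 0.


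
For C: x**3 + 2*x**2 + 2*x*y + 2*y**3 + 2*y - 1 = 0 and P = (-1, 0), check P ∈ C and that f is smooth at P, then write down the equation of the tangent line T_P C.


Tangent line at P: -x - 1 = 0.

Step 1: f(-1, 0) = 0, so P lies on C.
Step 2: partial derivatives
  f_x(x, y) = 3*x**2 + 4*x + 2*y, f_y(x, y) = 2*x + 6*y**2 + 2.
  f_x(P) = -1, f_y(P) = 0 (gradient nonzero, so P is smooth).
Step 3: tangent line at P: -1·(x − -1) + 0·(y − 0) = 0.
Expanding: -x - 1 = 0.
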